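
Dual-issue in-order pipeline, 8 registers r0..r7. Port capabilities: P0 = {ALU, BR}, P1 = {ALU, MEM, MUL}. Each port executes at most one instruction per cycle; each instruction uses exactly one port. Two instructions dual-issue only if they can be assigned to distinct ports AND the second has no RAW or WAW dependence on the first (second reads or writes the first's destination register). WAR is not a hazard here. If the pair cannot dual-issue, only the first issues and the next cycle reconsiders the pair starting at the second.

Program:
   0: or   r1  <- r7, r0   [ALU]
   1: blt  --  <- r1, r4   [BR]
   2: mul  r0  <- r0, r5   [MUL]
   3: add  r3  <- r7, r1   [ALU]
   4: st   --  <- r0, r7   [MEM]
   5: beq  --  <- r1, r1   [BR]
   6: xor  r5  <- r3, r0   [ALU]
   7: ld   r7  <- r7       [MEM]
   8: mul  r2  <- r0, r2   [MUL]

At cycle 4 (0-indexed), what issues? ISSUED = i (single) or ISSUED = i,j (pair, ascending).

ISSUED = 7

t=0 i0:or.ALU ; RAW r1
t=1 i1/i2:blt.BR/mul.MUL ; 2-wide
t=2 i3/i4:add.ALU/st.MEM ; 2-wide
t=3 i5/i6:beq.BR/xor.ALU ; 2-wide
t=4 i7:ld.MEM ; no-port MEM/MUL
t=5 i8:mul.MUL ; tail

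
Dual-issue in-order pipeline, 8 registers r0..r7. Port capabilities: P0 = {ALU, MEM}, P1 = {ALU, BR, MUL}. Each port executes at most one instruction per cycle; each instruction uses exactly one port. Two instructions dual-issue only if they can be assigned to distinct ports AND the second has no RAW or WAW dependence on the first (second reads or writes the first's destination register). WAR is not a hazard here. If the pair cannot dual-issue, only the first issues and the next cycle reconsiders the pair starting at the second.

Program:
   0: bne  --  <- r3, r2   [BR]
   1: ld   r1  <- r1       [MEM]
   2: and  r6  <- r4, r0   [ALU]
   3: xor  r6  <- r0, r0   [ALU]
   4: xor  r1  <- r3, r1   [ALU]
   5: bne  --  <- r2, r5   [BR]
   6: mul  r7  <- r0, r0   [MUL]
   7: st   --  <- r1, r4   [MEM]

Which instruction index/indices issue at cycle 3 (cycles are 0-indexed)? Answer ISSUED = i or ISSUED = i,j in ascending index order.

0. bne.BR+ld.MEM @i0,i1  | 2-wide
1. and.ALU @i2  | WAW r6
2. xor.ALU+xor.ALU @i3,i4  | 2-wide
3. bne.BR @i5  | no-port BR/MUL
4. mul.MUL+st.MEM @i6,i7  | 2-wide

ISSUED = 5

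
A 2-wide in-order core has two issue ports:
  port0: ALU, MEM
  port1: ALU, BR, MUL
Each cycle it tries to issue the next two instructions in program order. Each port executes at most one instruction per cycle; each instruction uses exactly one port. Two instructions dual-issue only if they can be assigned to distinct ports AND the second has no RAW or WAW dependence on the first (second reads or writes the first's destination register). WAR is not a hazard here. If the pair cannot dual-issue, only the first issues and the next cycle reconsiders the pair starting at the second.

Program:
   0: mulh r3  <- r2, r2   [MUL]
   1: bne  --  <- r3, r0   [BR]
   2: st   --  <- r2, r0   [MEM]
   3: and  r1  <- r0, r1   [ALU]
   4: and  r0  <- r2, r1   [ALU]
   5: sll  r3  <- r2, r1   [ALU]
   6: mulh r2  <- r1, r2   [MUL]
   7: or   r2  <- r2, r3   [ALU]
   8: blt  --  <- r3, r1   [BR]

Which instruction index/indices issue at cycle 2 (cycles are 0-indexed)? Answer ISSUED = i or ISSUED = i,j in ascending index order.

ISSUED = 3

[0] i0  mulh.MUL  -- no-port MUL/BR
[1] i1+i2  bne.BR/st.MEM  -- 2-wide
[2] i3  and.ALU  -- RAW r1
[3] i4+i5  and.ALU/sll.ALU  -- 2-wide
[4] i6  mulh.MUL  -- RAW+WAW r2
[5] i7+i8  or.ALU/blt.BR  -- 2-wide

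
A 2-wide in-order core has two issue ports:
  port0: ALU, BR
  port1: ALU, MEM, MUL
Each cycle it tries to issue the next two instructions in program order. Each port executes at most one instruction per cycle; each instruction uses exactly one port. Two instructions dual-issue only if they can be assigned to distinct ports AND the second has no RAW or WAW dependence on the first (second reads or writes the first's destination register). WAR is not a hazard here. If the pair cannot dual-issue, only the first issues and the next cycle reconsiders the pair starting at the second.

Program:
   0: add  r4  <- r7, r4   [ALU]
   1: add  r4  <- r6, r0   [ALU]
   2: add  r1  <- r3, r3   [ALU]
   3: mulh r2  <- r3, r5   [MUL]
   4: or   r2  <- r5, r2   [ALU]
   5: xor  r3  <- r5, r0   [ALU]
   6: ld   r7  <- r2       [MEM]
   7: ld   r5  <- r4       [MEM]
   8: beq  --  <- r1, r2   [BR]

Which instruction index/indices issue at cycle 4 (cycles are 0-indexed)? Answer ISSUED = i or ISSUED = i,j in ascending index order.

[0] i0  add  -- WAW r4
[1] i1&i2  add add  -- 2-wide
[2] i3  mulh  -- RAW+WAW r2
[3] i4&i5  or xor  -- 2-wide
[4] i6  ld  -- no-port MEM/MEM
[5] i7&i8  ld beq  -- 2-wide

ISSUED = 6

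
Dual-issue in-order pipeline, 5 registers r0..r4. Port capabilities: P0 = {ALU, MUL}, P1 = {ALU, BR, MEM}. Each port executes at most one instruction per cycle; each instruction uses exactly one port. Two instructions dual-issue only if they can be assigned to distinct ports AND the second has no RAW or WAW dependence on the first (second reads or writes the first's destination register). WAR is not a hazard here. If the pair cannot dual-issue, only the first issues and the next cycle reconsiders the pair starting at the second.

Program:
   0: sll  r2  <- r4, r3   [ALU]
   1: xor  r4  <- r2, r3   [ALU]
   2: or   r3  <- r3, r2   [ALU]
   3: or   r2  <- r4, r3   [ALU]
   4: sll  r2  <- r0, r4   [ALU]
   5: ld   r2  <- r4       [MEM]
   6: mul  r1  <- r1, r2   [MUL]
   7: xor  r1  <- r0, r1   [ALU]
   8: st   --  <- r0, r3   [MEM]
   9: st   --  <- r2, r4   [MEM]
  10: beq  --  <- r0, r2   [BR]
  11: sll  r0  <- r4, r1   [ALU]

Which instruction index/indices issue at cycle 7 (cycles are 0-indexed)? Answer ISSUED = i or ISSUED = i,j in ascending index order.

ISSUED = 9

0. sll @i0  | RAW r2
1. xor or @i1+i2  | 2-wide
2. or @i3  | WAW r2
3. sll @i4  | WAW r2
4. ld @i5  | RAW r2
5. mul @i6  | RAW+WAW r1
6. xor st @i7+i8  | 2-wide
7. st @i9  | no-port MEM/BR
8. beq sll @i10+i11  | 2-wide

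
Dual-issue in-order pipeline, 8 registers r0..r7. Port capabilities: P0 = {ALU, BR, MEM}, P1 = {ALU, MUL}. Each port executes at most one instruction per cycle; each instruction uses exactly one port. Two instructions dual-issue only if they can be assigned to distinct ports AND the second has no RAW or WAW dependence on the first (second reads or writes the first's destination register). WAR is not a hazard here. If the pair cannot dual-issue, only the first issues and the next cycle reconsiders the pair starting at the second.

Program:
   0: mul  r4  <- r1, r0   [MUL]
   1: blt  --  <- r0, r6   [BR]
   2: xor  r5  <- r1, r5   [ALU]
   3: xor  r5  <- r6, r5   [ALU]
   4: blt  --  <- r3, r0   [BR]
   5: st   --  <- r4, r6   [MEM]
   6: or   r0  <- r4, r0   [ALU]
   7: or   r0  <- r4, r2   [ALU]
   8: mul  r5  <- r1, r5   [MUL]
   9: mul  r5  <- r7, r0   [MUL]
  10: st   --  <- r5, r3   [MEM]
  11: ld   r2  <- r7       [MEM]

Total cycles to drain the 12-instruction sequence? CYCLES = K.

0. mul blt @i0+i1  | dual
1. xor @i2  | RAW+WAW r5
2. xor blt @i3+i4  | dual
3. st or @i5+i6  | dual
4. or mul @i7+i8  | dual
5. mul @i9  | RAW r5
6. st @i10  | no-port MEM/MEM
7. ld @i11  | tail

CYCLES = 8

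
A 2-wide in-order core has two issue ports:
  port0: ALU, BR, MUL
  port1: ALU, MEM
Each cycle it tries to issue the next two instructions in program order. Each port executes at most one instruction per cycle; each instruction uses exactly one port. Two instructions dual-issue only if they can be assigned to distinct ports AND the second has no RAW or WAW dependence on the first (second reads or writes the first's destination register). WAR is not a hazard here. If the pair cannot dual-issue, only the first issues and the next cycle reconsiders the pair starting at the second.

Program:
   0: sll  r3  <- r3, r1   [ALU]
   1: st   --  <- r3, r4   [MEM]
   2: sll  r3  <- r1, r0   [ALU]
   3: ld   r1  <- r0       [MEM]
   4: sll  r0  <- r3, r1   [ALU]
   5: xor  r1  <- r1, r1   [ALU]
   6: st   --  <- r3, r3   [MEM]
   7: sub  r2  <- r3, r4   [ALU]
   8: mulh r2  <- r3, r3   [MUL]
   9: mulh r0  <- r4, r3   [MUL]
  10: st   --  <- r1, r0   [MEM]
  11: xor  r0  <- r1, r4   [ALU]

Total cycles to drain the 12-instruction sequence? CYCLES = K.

CYCLES = 8

t=0 i0:sll ; RAW r3
t=1 i1&i2:st/sll ; dual
t=2 i3:ld ; RAW r1
t=3 i4&i5:sll/xor ; dual
t=4 i6&i7:st/sub ; dual
t=5 i8:mulh ; no-port MUL/MUL
t=6 i9:mulh ; RAW r0
t=7 i10&i11:st/xor ; dual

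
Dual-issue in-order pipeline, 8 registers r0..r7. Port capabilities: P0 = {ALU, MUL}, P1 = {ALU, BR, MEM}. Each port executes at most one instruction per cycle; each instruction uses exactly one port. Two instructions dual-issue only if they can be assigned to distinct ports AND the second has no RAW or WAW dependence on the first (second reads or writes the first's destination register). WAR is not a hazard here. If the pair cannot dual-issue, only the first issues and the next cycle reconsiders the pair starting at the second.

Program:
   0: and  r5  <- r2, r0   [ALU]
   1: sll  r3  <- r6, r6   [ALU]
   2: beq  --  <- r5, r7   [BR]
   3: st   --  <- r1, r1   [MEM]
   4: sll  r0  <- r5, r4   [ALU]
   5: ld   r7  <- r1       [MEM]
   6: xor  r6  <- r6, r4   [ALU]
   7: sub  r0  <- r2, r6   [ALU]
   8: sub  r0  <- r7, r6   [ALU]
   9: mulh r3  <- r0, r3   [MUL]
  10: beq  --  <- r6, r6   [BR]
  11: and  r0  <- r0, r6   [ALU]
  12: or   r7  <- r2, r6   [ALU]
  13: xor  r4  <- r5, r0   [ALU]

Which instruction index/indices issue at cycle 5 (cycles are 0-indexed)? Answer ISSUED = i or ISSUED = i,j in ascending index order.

t=0 i0&i1:and.ALU sll.ALU ; dual
t=1 i2:beq.BR ; no-port BR/MEM
t=2 i3&i4:st.MEM sll.ALU ; dual
t=3 i5&i6:ld.MEM xor.ALU ; dual
t=4 i7:sub.ALU ; WAW r0
t=5 i8:sub.ALU ; RAW r0
t=6 i9&i10:mulh.MUL beq.BR ; dual
t=7 i11&i12:and.ALU or.ALU ; dual
t=8 i13:xor.ALU ; tail

ISSUED = 8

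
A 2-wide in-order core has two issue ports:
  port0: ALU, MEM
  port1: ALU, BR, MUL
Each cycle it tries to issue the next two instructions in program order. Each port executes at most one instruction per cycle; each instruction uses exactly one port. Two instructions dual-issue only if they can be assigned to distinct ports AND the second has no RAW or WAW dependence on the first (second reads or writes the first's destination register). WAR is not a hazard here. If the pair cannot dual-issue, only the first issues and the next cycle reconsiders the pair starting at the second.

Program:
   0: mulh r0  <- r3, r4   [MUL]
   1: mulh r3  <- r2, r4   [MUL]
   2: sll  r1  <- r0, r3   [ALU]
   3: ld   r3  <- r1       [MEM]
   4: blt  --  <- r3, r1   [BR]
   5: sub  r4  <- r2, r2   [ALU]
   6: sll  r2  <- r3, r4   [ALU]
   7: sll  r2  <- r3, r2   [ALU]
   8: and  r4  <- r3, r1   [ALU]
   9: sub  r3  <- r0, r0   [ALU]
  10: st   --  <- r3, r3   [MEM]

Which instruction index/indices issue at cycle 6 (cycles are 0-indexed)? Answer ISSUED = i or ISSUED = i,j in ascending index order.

  cy0 -> i0 (mulh.MUL) no-port MUL/MUL
  cy1 -> i1 (mulh.MUL) RAW r3
  cy2 -> i2 (sll.ALU) RAW r1
  cy3 -> i3 (ld.MEM) RAW r3
  cy4 -> i4/i5 (blt.BR sub.ALU) 2-wide
  cy5 -> i6 (sll.ALU) RAW+WAW r2
  cy6 -> i7/i8 (sll.ALU and.ALU) 2-wide
  cy7 -> i9 (sub.ALU) RAW r3
  cy8 -> i10 (st.MEM) tail

ISSUED = 7,8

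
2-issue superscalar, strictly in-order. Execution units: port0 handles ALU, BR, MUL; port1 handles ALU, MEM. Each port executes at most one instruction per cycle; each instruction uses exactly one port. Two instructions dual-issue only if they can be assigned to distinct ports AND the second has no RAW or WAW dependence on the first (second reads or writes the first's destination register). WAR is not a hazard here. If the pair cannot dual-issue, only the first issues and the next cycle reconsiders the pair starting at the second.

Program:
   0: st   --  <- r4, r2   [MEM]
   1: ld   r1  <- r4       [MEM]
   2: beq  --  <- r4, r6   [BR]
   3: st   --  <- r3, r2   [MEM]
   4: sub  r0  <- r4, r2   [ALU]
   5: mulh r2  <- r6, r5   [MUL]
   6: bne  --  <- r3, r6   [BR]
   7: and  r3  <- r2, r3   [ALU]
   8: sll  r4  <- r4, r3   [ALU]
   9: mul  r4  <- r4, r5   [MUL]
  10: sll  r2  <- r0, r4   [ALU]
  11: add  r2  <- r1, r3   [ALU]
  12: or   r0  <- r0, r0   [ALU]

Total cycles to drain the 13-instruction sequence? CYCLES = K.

CYCLES = 9

[0] i0  st.MEM  -- no-port MEM/MEM
[1] i1&i2  ld.MEM+beq.BR  -- pair
[2] i3&i4  st.MEM+sub.ALU  -- pair
[3] i5  mulh.MUL  -- no-port MUL/BR
[4] i6&i7  bne.BR+and.ALU  -- pair
[5] i8  sll.ALU  -- RAW+WAW r4
[6] i9  mul.MUL  -- RAW r4
[7] i10  sll.ALU  -- WAW r2
[8] i11&i12  add.ALU+or.ALU  -- pair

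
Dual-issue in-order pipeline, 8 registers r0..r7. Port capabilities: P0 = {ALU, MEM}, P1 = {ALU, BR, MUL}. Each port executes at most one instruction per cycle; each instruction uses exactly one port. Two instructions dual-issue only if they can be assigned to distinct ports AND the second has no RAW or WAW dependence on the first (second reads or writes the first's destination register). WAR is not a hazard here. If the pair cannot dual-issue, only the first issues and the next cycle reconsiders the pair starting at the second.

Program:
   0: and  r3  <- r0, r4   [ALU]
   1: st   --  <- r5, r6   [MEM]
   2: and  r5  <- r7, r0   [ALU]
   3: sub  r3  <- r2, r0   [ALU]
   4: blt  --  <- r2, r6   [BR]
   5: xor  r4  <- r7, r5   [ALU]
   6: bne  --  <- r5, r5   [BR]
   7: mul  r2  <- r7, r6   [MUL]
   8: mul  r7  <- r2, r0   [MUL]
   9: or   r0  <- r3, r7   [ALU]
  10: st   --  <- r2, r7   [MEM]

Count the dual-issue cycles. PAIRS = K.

PAIRS = 4

#0 head=0: and.ALU st.MEM i0,i1 2-wide
#1 head=2: and.ALU sub.ALU i2,i3 2-wide
#2 head=4: blt.BR xor.ALU i4,i5 2-wide
#3 head=6: bne.BR i6 no-port BR/MUL
#4 head=7: mul.MUL i7 no-port MUL/MUL
#5 head=8: mul.MUL i8 RAW r7
#6 head=9: or.ALU st.MEM i9,i10 2-wide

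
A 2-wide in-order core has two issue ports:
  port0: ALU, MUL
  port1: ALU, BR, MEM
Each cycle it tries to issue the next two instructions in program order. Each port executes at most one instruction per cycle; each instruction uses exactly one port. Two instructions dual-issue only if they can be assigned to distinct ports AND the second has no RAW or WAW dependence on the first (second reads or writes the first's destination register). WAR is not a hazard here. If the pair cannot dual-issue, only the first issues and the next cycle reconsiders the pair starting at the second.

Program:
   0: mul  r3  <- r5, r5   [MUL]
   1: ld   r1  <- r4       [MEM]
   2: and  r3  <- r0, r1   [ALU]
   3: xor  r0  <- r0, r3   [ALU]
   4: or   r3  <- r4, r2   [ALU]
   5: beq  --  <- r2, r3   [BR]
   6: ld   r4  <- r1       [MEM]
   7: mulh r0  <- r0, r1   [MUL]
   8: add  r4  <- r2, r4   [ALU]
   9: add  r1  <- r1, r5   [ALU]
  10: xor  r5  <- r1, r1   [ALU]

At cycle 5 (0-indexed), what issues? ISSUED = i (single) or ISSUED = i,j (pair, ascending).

ISSUED = 8,9

#0 head=0: mul.MUL+ld.MEM i0/i1 2-wide
#1 head=2: and.ALU i2 RAW r3
#2 head=3: xor.ALU+or.ALU i3/i4 2-wide
#3 head=5: beq.BR i5 no-port BR/MEM
#4 head=6: ld.MEM+mulh.MUL i6/i7 2-wide
#5 head=8: add.ALU+add.ALU i8/i9 2-wide
#6 head=10: xor.ALU i10 tail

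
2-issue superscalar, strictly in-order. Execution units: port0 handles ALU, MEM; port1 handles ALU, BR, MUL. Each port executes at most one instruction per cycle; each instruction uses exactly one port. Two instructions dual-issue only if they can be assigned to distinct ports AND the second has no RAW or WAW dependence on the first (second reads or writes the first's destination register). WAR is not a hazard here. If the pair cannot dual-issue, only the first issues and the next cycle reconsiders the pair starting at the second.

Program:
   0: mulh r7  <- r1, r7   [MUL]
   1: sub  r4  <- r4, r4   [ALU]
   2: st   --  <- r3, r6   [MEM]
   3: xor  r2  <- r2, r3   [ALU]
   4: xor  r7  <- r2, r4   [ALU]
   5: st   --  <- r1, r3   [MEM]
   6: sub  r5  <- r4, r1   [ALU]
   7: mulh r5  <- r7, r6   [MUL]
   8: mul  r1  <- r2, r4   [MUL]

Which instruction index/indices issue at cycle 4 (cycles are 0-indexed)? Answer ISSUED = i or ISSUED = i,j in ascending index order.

ISSUED = 7

t=0 i0/i1:mulh/sub ; 2-wide
t=1 i2/i3:st/xor ; 2-wide
t=2 i4/i5:xor/st ; 2-wide
t=3 i6:sub ; WAW r5
t=4 i7:mulh ; no-port MUL/MUL
t=5 i8:mul ; tail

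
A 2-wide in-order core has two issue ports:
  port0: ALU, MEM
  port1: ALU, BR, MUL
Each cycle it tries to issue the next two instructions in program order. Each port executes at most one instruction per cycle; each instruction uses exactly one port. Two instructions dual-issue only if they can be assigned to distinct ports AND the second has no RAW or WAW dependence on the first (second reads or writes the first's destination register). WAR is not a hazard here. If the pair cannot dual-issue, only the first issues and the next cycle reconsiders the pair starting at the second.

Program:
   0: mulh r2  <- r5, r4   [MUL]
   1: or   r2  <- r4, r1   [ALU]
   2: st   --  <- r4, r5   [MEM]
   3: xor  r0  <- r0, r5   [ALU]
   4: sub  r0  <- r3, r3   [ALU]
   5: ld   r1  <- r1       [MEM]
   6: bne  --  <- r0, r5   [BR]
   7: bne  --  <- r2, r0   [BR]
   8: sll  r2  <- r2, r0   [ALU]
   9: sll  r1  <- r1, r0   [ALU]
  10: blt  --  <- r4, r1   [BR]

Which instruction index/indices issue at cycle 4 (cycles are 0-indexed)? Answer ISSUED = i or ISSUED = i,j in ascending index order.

c0: i0 mulh  WAW r2
c1: i1&i2 or/st  2-wide
c2: i3 xor  WAW r0
c3: i4&i5 sub/ld  2-wide
c4: i6 bne  no-port BR/BR
c5: i7&i8 bne/sll  2-wide
c6: i9 sll  RAW r1
c7: i10 blt  tail

ISSUED = 6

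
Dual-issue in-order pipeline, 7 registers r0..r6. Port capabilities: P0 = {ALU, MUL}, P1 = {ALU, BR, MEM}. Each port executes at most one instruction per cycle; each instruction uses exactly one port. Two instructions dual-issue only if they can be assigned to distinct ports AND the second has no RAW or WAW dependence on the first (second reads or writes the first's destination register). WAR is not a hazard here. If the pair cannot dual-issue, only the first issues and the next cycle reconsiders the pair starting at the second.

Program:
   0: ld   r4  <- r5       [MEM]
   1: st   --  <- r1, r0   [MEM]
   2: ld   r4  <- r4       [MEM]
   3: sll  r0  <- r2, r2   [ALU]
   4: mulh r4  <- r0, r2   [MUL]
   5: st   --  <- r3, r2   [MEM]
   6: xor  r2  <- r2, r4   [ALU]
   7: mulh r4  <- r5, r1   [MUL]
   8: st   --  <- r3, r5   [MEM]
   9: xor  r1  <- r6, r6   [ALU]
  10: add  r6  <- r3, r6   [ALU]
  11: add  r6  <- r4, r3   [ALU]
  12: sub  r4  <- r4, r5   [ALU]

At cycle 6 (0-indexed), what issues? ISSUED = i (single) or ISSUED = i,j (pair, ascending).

c0: i0 ld  no-port MEM/MEM
c1: i1 st  no-port MEM/MEM
c2: i2,i3 ld;sll  pair
c3: i4,i5 mulh;st  pair
c4: i6,i7 xor;mulh  pair
c5: i8,i9 st;xor  pair
c6: i10 add  WAW r6
c7: i11,i12 add;sub  pair

ISSUED = 10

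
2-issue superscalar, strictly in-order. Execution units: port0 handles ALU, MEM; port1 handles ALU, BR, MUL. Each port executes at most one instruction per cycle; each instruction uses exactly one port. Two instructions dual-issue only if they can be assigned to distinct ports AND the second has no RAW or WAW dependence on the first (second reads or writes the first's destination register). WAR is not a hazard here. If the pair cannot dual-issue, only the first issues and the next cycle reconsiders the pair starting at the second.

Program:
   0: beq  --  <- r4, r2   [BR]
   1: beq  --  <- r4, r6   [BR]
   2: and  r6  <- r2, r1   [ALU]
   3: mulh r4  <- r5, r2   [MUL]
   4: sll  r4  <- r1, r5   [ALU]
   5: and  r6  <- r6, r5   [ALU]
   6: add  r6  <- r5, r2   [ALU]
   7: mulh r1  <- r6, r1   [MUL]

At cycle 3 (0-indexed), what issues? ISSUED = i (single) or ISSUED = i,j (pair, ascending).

ISSUED = 4,5

c0: i0 beq  no-port BR/BR
c1: i1/i2 beq/and  pair
c2: i3 mulh  WAW r4
c3: i4/i5 sll/and  pair
c4: i6 add  RAW r6
c5: i7 mulh  tail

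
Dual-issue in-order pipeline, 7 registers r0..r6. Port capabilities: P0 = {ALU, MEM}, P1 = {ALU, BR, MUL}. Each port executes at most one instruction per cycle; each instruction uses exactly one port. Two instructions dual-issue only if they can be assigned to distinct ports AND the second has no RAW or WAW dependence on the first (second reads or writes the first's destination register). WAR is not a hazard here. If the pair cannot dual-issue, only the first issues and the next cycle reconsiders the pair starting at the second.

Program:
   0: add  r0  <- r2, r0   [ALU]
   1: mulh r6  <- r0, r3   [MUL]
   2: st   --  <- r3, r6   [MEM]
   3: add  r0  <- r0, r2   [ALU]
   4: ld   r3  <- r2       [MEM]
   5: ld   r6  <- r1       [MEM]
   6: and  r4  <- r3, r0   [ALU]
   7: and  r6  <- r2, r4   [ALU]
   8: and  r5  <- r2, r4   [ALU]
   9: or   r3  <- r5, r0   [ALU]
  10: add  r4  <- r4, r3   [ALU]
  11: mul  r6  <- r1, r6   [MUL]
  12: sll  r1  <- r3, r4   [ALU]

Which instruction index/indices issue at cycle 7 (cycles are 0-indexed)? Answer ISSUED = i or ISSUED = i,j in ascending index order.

0. add @i0  | RAW r0
1. mulh @i1  | RAW r6
2. st+add @i2+i3  | dual
3. ld @i4  | no-port MEM/MEM
4. ld+and @i5+i6  | dual
5. and+and @i7+i8  | dual
6. or @i9  | RAW r3
7. add+mul @i10+i11  | dual
8. sll @i12  | tail

ISSUED = 10,11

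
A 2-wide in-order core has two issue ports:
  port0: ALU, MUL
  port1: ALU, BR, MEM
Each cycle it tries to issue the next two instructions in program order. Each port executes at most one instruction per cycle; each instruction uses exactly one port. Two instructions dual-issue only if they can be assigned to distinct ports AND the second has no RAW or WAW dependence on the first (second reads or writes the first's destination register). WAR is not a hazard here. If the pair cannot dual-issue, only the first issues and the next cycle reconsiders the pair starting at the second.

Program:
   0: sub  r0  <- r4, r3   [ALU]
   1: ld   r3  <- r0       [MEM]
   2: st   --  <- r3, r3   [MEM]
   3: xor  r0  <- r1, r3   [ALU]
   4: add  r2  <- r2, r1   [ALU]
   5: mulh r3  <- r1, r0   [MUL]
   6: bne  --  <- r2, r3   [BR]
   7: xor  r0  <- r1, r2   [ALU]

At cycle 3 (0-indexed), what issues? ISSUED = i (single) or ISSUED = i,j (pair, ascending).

0. sub.ALU @i0  | RAW r0
1. ld.MEM @i1  | no-port MEM/MEM
2. st.MEM+xor.ALU @i2+i3  | dual
3. add.ALU+mulh.MUL @i4+i5  | dual
4. bne.BR+xor.ALU @i6+i7  | dual

ISSUED = 4,5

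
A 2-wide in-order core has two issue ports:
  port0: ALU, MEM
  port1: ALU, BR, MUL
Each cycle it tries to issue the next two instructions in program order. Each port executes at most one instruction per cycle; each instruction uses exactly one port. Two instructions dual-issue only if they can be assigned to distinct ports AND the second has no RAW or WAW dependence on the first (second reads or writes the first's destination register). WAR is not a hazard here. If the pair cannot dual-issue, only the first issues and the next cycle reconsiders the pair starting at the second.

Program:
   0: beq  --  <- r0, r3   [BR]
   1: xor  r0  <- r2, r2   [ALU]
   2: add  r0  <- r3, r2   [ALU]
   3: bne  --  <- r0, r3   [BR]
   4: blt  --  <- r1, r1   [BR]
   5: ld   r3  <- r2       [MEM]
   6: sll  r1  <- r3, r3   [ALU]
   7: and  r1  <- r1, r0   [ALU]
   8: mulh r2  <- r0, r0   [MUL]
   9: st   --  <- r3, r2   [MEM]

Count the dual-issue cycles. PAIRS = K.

PAIRS = 3

t=0 i0&i1:beq xor ; dual
t=1 i2:add ; RAW r0
t=2 i3:bne ; no-port BR/BR
t=3 i4&i5:blt ld ; dual
t=4 i6:sll ; RAW+WAW r1
t=5 i7&i8:and mulh ; dual
t=6 i9:st ; tail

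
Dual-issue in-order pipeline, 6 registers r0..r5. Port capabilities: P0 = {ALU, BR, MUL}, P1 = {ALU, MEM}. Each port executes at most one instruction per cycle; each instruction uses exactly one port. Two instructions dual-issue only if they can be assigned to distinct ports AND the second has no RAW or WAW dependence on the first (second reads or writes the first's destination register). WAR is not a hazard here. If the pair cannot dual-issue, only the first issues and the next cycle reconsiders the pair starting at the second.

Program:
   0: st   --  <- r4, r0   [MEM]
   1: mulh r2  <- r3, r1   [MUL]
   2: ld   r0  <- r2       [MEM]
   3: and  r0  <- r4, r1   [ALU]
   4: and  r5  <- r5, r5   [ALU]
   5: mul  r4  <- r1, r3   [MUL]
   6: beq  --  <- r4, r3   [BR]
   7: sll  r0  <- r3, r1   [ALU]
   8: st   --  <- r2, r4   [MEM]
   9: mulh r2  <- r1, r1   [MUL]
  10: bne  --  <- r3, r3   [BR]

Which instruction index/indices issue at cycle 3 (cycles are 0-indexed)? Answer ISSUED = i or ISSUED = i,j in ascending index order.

[0] i0&i1  st.MEM;mulh.MUL  -- pair
[1] i2  ld.MEM  -- WAW r0
[2] i3&i4  and.ALU;and.ALU  -- pair
[3] i5  mul.MUL  -- no-port MUL/BR
[4] i6&i7  beq.BR;sll.ALU  -- pair
[5] i8&i9  st.MEM;mulh.MUL  -- pair
[6] i10  bne.BR  -- tail

ISSUED = 5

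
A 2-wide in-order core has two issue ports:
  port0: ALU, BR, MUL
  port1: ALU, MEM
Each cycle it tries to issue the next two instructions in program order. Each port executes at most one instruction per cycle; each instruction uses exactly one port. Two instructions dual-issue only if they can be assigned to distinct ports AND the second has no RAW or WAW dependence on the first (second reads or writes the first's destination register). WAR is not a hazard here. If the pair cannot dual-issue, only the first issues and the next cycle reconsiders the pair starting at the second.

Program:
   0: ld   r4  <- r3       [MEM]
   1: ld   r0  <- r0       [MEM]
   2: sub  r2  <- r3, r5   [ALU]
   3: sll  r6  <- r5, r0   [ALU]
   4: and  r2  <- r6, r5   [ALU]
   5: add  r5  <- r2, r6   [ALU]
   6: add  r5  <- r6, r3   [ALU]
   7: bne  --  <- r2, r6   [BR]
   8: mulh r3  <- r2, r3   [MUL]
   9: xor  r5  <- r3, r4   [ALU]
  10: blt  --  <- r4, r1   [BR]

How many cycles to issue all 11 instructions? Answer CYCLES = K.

CYCLES = 8

t=0 i0:ld ; no-port MEM/MEM
t=1 i1+i2:ld/sub ; pair
t=2 i3:sll ; RAW r6
t=3 i4:and ; RAW r2
t=4 i5:add ; WAW r5
t=5 i6+i7:add/bne ; pair
t=6 i8:mulh ; RAW r3
t=7 i9+i10:xor/blt ; pair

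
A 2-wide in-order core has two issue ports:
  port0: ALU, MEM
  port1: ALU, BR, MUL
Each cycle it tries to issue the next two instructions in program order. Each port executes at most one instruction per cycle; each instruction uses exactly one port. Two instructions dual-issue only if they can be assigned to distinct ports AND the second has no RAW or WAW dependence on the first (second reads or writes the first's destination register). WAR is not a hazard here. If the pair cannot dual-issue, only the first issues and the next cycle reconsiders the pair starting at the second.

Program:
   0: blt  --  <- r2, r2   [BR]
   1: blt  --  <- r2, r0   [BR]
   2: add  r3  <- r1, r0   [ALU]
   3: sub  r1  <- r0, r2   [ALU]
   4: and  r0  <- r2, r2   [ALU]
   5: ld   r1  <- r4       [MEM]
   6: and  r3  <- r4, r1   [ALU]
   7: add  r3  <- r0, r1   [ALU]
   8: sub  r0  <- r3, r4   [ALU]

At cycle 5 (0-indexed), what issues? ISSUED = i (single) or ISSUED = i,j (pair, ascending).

ISSUED = 7

t=0 i0:blt ; no-port BR/BR
t=1 i1/i2:blt/add ; pair
t=2 i3/i4:sub/and ; pair
t=3 i5:ld ; RAW r1
t=4 i6:and ; WAW r3
t=5 i7:add ; RAW r3
t=6 i8:sub ; tail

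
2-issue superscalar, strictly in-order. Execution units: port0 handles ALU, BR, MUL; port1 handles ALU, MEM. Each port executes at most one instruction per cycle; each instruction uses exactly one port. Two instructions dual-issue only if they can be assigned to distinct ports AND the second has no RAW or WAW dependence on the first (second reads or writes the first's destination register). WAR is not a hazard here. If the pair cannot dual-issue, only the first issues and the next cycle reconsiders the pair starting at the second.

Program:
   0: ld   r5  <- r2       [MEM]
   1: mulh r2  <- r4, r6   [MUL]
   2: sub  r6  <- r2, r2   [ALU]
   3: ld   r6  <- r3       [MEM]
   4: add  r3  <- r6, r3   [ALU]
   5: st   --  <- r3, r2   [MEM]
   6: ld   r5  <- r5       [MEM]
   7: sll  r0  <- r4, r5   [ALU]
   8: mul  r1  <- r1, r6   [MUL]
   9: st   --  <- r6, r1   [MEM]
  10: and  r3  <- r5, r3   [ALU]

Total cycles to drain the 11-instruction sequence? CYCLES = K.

0. ld;mulh @i0+i1  | dual
1. sub @i2  | WAW r6
2. ld @i3  | RAW r6
3. add @i4  | RAW r3
4. st @i5  | no-port MEM/MEM
5. ld @i6  | RAW r5
6. sll;mul @i7+i8  | dual
7. st;and @i9+i10  | dual

CYCLES = 8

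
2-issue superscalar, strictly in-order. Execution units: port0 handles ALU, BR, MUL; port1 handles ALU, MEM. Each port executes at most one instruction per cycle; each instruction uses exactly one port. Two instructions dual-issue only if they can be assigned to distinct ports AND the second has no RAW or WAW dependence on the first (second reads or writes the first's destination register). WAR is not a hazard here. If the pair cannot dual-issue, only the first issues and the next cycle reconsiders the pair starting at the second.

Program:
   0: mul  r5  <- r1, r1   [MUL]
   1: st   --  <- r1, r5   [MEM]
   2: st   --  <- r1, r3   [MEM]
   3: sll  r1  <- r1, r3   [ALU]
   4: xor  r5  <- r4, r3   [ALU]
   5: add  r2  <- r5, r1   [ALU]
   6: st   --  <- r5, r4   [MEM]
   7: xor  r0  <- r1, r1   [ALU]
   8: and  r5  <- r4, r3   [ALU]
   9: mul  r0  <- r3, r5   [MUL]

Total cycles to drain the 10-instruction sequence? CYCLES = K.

t=0 i0:mul.MUL ; RAW r5
t=1 i1:st.MEM ; no-port MEM/MEM
t=2 i2/i3:st.MEM;sll.ALU ; 2-wide
t=3 i4:xor.ALU ; RAW r5
t=4 i5/i6:add.ALU;st.MEM ; 2-wide
t=5 i7/i8:xor.ALU;and.ALU ; 2-wide
t=6 i9:mul.MUL ; tail

CYCLES = 7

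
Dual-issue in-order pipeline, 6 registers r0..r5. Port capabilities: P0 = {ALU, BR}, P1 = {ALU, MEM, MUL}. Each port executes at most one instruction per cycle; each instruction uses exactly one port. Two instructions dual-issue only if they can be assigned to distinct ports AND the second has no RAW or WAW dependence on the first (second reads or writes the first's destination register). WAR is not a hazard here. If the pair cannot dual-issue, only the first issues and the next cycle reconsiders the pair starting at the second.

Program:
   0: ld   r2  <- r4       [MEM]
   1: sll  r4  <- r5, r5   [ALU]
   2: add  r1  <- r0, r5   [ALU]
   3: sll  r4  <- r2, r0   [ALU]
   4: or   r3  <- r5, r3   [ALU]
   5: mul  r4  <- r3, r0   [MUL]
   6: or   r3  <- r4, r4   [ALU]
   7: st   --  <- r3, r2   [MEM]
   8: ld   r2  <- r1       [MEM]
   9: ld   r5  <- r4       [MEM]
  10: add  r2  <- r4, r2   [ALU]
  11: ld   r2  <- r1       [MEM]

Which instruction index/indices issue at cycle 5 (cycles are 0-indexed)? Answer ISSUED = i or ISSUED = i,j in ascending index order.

c0: i0/i1 ld/sll  pair
c1: i2/i3 add/sll  pair
c2: i4 or  RAW r3
c3: i5 mul  RAW r4
c4: i6 or  RAW r3
c5: i7 st  no-port MEM/MEM
c6: i8 ld  no-port MEM/MEM
c7: i9/i10 ld/add  pair
c8: i11 ld  tail

ISSUED = 7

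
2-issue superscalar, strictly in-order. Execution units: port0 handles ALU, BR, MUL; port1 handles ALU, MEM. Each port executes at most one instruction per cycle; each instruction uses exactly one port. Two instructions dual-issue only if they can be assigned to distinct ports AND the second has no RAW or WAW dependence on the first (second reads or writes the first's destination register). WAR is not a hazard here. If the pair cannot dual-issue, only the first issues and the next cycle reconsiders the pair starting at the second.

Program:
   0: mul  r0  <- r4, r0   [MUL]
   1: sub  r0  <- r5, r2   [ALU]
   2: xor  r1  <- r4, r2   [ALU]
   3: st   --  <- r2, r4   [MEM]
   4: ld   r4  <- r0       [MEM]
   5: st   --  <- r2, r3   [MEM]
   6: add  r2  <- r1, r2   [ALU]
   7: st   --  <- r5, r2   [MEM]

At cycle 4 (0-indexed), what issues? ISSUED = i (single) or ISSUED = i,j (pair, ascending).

ISSUED = 5,6

[0] i0  mul  -- WAW r0
[1] i1/i2  sub/xor  -- 2-wide
[2] i3  st  -- no-port MEM/MEM
[3] i4  ld  -- no-port MEM/MEM
[4] i5/i6  st/add  -- 2-wide
[5] i7  st  -- tail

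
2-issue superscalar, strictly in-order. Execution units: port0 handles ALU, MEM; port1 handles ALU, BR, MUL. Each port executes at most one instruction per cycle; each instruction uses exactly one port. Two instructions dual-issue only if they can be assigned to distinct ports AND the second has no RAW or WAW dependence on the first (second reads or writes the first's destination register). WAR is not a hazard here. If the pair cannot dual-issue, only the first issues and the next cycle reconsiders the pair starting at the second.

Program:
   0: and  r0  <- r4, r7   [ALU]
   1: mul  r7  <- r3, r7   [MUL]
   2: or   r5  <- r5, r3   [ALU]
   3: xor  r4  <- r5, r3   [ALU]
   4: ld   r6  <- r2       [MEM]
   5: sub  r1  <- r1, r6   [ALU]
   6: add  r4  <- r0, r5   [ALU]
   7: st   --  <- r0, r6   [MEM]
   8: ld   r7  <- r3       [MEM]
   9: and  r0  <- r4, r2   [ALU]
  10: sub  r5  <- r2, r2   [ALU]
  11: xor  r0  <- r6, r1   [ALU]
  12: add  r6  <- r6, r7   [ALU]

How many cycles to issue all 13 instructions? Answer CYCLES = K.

CYCLES = 8

c0: i0,i1 and+mul  pair
c1: i2 or  RAW r5
c2: i3,i4 xor+ld  pair
c3: i5,i6 sub+add  pair
c4: i7 st  no-port MEM/MEM
c5: i8,i9 ld+and  pair
c6: i10,i11 sub+xor  pair
c7: i12 add  tail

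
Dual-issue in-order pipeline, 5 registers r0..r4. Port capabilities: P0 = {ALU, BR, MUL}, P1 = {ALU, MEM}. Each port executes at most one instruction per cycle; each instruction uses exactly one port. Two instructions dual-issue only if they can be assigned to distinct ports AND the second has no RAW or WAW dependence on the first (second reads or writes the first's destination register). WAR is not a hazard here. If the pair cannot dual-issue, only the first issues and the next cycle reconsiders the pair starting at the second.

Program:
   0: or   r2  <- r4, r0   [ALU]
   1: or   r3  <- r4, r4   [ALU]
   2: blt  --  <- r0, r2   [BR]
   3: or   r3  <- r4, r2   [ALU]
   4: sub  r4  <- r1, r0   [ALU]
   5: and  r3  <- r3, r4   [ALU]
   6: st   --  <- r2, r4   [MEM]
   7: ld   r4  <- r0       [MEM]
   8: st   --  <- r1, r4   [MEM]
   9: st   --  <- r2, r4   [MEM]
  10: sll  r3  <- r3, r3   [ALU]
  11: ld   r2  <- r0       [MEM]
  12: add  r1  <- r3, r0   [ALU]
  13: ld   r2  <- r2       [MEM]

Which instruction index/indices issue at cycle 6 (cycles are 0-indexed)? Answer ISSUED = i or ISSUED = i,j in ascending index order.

ISSUED = 9,10

0. or;or @i0,i1  | 2-wide
1. blt;or @i2,i3  | 2-wide
2. sub @i4  | RAW r4
3. and;st @i5,i6  | 2-wide
4. ld @i7  | no-port MEM/MEM
5. st @i8  | no-port MEM/MEM
6. st;sll @i9,i10  | 2-wide
7. ld;add @i11,i12  | 2-wide
8. ld @i13  | tail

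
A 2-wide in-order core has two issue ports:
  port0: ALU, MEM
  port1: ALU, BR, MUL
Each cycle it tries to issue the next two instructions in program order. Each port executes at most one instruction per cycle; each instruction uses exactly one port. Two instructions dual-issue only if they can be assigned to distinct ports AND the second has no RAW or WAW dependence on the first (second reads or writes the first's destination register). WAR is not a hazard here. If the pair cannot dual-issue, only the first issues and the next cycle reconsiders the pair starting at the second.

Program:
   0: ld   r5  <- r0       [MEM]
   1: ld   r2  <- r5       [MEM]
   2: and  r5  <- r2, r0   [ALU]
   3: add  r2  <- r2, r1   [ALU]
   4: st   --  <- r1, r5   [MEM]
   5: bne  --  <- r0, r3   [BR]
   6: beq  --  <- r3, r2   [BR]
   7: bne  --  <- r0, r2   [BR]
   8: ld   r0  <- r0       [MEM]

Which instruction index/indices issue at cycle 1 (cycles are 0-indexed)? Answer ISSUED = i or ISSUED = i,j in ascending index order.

ISSUED = 1

t=0 i0:ld ; no-port MEM/MEM
t=1 i1:ld ; RAW r2
t=2 i2/i3:and+add ; pair
t=3 i4/i5:st+bne ; pair
t=4 i6:beq ; no-port BR/BR
t=5 i7/i8:bne+ld ; pair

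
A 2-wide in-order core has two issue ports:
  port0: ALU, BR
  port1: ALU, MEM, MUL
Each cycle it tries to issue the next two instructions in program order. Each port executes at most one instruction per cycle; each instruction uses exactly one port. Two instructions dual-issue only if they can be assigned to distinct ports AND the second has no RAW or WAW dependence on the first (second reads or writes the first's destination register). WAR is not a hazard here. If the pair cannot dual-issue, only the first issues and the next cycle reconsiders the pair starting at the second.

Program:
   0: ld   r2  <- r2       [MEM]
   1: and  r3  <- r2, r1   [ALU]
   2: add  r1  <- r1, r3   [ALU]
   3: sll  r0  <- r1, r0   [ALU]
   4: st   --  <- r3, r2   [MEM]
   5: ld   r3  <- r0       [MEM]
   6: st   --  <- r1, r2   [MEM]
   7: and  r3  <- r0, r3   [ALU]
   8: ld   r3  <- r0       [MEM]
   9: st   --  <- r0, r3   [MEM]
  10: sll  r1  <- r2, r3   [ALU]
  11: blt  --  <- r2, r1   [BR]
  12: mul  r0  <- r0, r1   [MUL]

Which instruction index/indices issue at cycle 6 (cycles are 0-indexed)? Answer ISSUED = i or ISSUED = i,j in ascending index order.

ISSUED = 8

[0] i0  ld  -- RAW r2
[1] i1  and  -- RAW r3
[2] i2  add  -- RAW r1
[3] i3,i4  sll;st  -- dual
[4] i5  ld  -- no-port MEM/MEM
[5] i6,i7  st;and  -- dual
[6] i8  ld  -- no-port MEM/MEM
[7] i9,i10  st;sll  -- dual
[8] i11,i12  blt;mul  -- dual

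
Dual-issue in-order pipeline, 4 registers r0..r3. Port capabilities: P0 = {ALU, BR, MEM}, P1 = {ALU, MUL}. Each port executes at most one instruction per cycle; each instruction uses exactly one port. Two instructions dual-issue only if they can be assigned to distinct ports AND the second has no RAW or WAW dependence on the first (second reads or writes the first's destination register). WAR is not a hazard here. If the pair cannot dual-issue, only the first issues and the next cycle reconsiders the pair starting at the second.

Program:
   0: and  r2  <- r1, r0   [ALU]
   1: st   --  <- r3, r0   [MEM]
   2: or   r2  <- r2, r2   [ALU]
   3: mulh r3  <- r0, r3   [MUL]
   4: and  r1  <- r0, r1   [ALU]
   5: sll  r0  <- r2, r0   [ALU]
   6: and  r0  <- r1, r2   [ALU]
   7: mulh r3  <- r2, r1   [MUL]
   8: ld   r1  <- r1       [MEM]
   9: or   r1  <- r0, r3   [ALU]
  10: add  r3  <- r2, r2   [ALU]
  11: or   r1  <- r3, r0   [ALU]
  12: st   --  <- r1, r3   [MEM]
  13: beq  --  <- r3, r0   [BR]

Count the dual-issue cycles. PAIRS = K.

0. and/st @i0/i1  | pair
1. or/mulh @i2/i3  | pair
2. and/sll @i4/i5  | pair
3. and/mulh @i6/i7  | pair
4. ld @i8  | WAW r1
5. or/add @i9/i10  | pair
6. or @i11  | RAW r1
7. st @i12  | no-port MEM/BR
8. beq @i13  | tail

PAIRS = 5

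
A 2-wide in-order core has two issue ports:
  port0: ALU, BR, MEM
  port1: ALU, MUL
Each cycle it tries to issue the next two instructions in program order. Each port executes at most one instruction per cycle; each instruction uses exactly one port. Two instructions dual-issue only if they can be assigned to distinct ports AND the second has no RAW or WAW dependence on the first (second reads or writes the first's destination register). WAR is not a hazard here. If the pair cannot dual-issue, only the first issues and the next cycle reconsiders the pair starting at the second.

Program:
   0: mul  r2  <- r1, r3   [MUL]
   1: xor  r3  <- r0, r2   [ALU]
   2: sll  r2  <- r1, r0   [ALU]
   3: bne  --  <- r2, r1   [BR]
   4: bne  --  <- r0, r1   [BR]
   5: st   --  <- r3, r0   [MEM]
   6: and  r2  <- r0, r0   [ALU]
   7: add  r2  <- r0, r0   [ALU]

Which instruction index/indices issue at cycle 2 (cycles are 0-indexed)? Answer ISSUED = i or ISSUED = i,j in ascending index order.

ISSUED = 3

0. mul.MUL @i0  | RAW r2
1. xor.ALU+sll.ALU @i1/i2  | dual
2. bne.BR @i3  | no-port BR/BR
3. bne.BR @i4  | no-port BR/MEM
4. st.MEM+and.ALU @i5/i6  | dual
5. add.ALU @i7  | tail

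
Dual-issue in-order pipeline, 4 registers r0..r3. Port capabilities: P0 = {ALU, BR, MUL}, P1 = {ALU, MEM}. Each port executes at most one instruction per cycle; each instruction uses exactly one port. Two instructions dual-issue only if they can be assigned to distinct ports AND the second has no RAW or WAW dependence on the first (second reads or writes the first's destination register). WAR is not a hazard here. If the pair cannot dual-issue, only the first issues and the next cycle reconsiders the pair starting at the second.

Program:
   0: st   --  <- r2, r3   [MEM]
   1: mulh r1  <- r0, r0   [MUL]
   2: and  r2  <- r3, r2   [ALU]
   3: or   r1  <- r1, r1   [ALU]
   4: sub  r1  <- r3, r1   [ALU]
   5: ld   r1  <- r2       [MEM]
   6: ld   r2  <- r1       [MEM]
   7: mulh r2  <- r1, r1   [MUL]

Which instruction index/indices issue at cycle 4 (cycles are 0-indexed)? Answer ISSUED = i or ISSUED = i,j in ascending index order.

t=0 i0&i1:st/mulh ; pair
t=1 i2&i3:and/or ; pair
t=2 i4:sub ; WAW r1
t=3 i5:ld ; no-port MEM/MEM
t=4 i6:ld ; WAW r2
t=5 i7:mulh ; tail

ISSUED = 6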